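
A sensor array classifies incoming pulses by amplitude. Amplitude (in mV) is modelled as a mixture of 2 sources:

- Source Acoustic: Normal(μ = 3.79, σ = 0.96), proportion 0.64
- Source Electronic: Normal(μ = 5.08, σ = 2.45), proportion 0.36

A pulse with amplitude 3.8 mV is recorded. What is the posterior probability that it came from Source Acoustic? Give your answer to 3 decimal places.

Posterior ∝ prior × likelihood, so P(k | x) ∝ P(Z=k) f_k(x); normalise over all components.
Normal densities:
  f_Acoustic = 0.415542
  f_Electronic = 0.14206
Unnormalised posteriors:
  P(Z=Acoustic)·f_Acoustic = 0.64 × 0.415542 = 0.265947
  P(Z=Electronic)·f_Electronic = 0.36 × 0.14206 = 0.0511417
Marginal: 0.265947 + 0.0511417 = 0.317089
P(Source Acoustic | 3.8 mV) ≈ 0.839

0.839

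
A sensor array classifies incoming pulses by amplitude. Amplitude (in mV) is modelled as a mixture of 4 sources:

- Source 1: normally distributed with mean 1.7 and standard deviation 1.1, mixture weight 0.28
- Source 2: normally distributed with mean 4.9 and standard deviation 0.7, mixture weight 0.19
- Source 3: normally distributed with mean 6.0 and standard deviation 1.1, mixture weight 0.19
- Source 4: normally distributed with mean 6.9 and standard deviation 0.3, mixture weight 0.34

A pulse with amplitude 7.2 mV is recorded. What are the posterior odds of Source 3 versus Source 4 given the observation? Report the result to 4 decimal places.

0.1386

Only the two components matter; the odds are (π_i f_i(x)) / (π_j f_j(x)).
Evaluate each component's likelihood at the observed value:
  p_1 = 1.35156e-06
  p_2 = 0.00257934
  p_3 = 0.20003
  p_4 = 0.806569
0.0380056 / 0.274233 ≈ 0.1386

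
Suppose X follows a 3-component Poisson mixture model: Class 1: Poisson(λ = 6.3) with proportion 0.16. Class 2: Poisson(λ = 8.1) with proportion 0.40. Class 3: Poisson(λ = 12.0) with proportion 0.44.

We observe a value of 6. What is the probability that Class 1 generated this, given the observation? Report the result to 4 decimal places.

0.3025

The responsibility of component k is π_k f_k(x) divided by Σ_j π_j f_j(x).
Evaluate each component's likelihood at the observed value:
  p_1 = e^(−6.3)·6.3^6/6! = 0.159461
  p_2 = e^(−8.1)·8.1^6/6! = 0.119067
  p_3 = e^(−12.0)·12.0^6/6! = 0.0254813
Prior × likelihood for each component:
  π_1·p_1 = 0.16 × 0.159461 = 0.0255138
  π_2·p_2 = 0.40 × 0.119067 = 0.0476269
  π_3·p_3 = 0.44 × 0.0254813 = 0.0112118
Normaliser: 0.0255138 + 0.0476269 + 0.0112118 = 0.0843525
P(Class 1 | x) = 0.0255138 / 0.0843525 ≈ 0.3025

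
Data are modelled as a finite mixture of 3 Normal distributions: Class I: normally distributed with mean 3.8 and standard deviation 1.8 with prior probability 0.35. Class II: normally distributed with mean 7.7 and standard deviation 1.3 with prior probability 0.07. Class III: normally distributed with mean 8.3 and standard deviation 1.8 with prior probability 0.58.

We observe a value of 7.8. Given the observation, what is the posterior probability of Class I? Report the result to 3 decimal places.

Apply Bayes' rule: the posterior for each component is proportional to its prior times its likelihood at x.
Component likelihoods at x = 7.8:
  L_I = (1/(1.8·√(2π)))·exp(−(7.8−3.8)²/(2·1.8²)) = 0.221635·exp(-2.46914) = 0.0187631
  L_II = (1/(1.3·√(2π)))·exp(−(7.8−7.7)²/(2·1.3²)) = 0.306879·exp(-0.00296) = 0.305972
  L_III = (1/(1.8·√(2π)))·exp(−(7.8−8.3)²/(2·1.8²)) = 0.221635·exp(-0.03858) = 0.213247
Weight by the priors:
  P(Z=I)·L_I = 0.35 × 0.0187631 = 0.0065671
  P(Z=II)·L_II = 0.07 × 0.305972 = 0.021418
  P(Z=III)·L_III = 0.58 × 0.213247 = 0.123683
Evidence: 0.0065671 + 0.021418 + 0.123683 = 0.151668
P(Class I | data) = 0.0065671 / 0.151668 ≈ 0.043

0.043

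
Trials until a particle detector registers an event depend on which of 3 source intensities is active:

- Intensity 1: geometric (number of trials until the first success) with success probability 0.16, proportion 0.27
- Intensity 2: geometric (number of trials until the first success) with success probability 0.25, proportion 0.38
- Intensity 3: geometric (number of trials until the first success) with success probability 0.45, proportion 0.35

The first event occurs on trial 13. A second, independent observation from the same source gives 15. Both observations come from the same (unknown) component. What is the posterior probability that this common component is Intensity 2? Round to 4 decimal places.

0.1529

P(component k | x) = w_k·f_k(x) / marginal(x), where marginal(x) = Σ_j w_j·f_j(x).
Since both observations come from the same component, the likelihood for component k is f_k(x₁)·f_k(x₂).
  L_1 = [0.0197456] × [0.0139325] = 0.000275107
  L_2 = [0.00791909] × [0.00445449] = 3.52755e-05
  L_3 = [0.000344798] × [0.000104301] = 3.59629e-08
Weight by the priors:
  w_1·L_1 = 0.27 × 0.000275107 = 7.42788e-05
  w_2·L_2 = 0.38 × 3.52755e-05 = 1.34047e-05
  w_3·L_3 = 0.35 × 3.59629e-08 = 1.2587e-08
Evidence: 7.42788e-05 + 1.34047e-05 + 1.2587e-08 = 8.76961e-05
Responsibility of Intensity 2: 1.34047e-05 / 8.76961e-05 ≈ 0.1529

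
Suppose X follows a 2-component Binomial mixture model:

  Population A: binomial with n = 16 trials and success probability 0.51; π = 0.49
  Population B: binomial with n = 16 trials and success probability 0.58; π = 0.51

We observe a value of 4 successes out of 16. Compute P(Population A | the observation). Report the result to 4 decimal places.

0.7850

P(component k | x) = P(Z=k)·f_k(x) / marginal(x), where marginal(x) = Σ_j P(Z=j)·f_j(x).
Binomial probabilities:
  L_A = 0.0235888
  L_B = 0.00620547
Prior × likelihood for each component:
  P(Z=A)·L_A = 0.49 × 0.0235888 = 0.0115585
  P(Z=B)·L_B = 0.51 × 0.00620547 = 0.00316479
Normaliser: 0.0115585 + 0.00316479 = 0.0147233
P(Population A | x) = 0.0115585 / 0.0147233 ≈ 0.7850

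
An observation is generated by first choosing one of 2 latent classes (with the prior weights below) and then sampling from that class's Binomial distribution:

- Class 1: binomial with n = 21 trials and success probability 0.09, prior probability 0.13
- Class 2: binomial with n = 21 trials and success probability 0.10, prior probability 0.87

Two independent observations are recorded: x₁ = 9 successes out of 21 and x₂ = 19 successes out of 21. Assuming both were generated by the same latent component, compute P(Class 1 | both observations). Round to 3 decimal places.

0.009

The responsibility of component k is π_k f_k(x) divided by Σ_j π_j f_j(x).
Since both observations come from the same component, the likelihood for component k is f_k(x₁)·f_k(x₂).
  f_1 = [C(21,9)·0.09^9·0.91^12 = 293930·3.8742e-10·0.322475 = 3.67217e-05] × [2.34914e-18] = 8.62647e-23
  f_2 = [C(21,9)·0.10^9·0.90^12 = 293930·1e-09·0.28243 = 8.30145e-05] × [1.701e-17] = 1.41208e-21
Weight by the priors:
  π_1·f_1 = 0.13 × 8.62647e-23 = 1.12144e-23
  π_2·f_2 = 0.87 × 1.41208e-21 = 1.22851e-21
Marginal: 1.12144e-23 + 1.22851e-21 = 1.23972e-21
P(Class 1 | x) = 1.12144e-23 / 1.23972e-21 ≈ 0.009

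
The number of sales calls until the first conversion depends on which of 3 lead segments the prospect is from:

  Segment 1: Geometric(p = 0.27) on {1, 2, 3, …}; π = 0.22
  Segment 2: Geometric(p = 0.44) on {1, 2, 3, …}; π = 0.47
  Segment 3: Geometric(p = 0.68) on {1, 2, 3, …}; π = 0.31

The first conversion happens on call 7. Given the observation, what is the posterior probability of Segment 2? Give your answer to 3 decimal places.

The responsibility of component k is w_k f_k(x) divided by Σ_j w_j f_j(x).
Geometric probabilities:
  p_1 = 0.27·(1−0.27)^6 = 0.27·0.151334 = 0.0408602
  p_2 = 0.44·(1−0.44)^6 = 0.44·0.030841 = 0.01357
  p_3 = 0.68·(1−0.68)^6 = 0.68·0.00107374 = 0.000730144
Weight by the priors:
  w_1·p_1 = 0.22 × 0.0408602 = 0.00898925
  w_2·p_2 = 0.47 × 0.01357 = 0.00637791
  w_3·p_3 = 0.31 × 0.000730144 = 0.000226345
Denominator: 0.00898925 + 0.00637791 + 0.000226345 = 0.0155935
P(Segment 2 | the observation) = 0.00637791 / 0.0155935 ≈ 0.409

0.409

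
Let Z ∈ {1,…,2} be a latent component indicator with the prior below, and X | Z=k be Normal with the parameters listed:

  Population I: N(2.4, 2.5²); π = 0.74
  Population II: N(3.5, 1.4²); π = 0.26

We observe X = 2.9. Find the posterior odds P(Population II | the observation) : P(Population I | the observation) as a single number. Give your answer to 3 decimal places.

0.584

Posterior odds = (π_i f_i(x)) / (π_j f_j(x)); the normalising sum cancels.
Component likelihoods at x = 2.9:
  f_I = 0.156417
  f_II = 0.259955
Posterior odds = (π_II·f_II) / (π_I·f_I) = (0.26·0.259955) / (0.74·0.156417) = 0.0675882 / 0.115749 ≈ 0.584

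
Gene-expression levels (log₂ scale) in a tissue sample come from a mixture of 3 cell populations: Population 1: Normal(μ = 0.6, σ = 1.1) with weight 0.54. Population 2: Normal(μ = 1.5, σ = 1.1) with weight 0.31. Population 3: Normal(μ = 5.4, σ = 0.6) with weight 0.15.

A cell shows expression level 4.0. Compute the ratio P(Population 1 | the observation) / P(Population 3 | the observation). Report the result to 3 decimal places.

0.252

Posterior odds = (w_i f_i(x)) / (w_j f_j(x)); the normalising sum cancels.
Normal densities:
  p_1 = (1/(1.1·√(2π)))·exp(−(4.0−0.6)²/(2·1.1²)) = 0.362675·exp(-4.77686) = 0.0030546
  p_2 = (1/(1.1·√(2π)))·exp(−(4.0−1.5)²/(2·1.1²)) = 0.362675·exp(-2.58264) = 0.0274087
  p_3 = (1/(0.6·√(2π)))·exp(−(4.0−5.4)²/(2·0.6²)) = 0.664904·exp(-2.72222) = 0.0437031
Posterior odds = (w_1·p_1) / (w_3·p_3) = (0.54·0.0030546) / (0.15·0.0437031) = 0.00164948 / 0.00655547 ≈ 0.252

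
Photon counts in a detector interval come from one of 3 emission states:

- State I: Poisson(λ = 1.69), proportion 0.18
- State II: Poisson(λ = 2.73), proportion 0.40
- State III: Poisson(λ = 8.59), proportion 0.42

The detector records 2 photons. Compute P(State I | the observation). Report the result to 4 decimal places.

0.3215

Posterior ∝ prior × likelihood, so P(k | x) ∝ w_k f_k(x); normalise over all components.
Component likelihoods at x = 2 photons:
  p_I = 0.263503
  p_II = 0.243036
  p_III = 0.00686067
Unnormalised posteriors:
  w_I·p_I = 0.18 × 0.263503 = 0.0474306
  w_II·p_II = 0.40 × 0.243036 = 0.0972146
  w_III·p_III = 0.42 × 0.00686067 = 0.00288148
Normaliser: 0.0474306 + 0.0972146 + 0.00288148 = 0.147527
P(State I | x) = 0.0474306 / 0.147527 ≈ 0.3215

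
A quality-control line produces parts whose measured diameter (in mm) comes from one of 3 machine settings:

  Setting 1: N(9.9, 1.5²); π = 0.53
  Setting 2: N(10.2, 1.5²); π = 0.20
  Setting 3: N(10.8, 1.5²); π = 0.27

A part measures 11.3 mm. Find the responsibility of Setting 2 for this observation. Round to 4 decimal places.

0.2035

By Bayes' theorem, P(k | x) = π_k f_k(x) / Σ_j π_j f_j(x).
Normal densities:
  L_1 = 0.172052
  L_2 = 0.203255
  L_3 = 0.251589
Unnormalised posteriors:
  π_1·L_1 = 0.53 × 0.172052 = 0.0911875
  π_2·L_2 = 0.20 × 0.203255 = 0.0406511
  π_3·L_3 = 0.27 × 0.251589 = 0.067929
Denominator: 0.0911875 + 0.0406511 + 0.067929 = 0.199768
So the posterior for Setting 2 is 0.0406511 / 0.199768 ≈ 0.2035.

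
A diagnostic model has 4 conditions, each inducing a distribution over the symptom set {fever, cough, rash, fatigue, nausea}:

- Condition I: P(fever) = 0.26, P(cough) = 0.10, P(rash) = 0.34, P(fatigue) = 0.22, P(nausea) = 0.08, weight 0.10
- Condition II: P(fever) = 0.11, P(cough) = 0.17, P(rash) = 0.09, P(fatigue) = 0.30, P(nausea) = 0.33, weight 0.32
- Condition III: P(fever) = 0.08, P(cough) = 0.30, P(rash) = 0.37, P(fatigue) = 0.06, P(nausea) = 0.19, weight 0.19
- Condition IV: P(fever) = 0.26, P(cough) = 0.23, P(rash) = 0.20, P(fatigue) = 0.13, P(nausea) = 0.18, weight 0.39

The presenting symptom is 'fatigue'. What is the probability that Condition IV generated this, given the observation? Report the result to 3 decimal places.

The responsibility of component k is π_k f_k(x) divided by Σ_j π_j f_j(x).
Categorical probabilities:
  f_I = P(fatigue | comp) = 0.22
  f_II = P(fatigue | comp) = 0.30
  f_III = P(fatigue | comp) = 0.06
  f_IV = P(fatigue | comp) = 0.13
Prior × likelihood for each component:
  π_I·f_I = 0.10 × 0.22 = 0.022
  π_II·f_II = 0.32 × 0.3 = 0.096
  π_III·f_III = 0.19 × 0.06 = 0.0114
  π_IV·f_IV = 0.39 × 0.13 = 0.0507
Evidence: 0.022 + 0.096 + 0.0114 + 0.0507 = 0.1801
P(Condition IV | the observation) ≈ 0.282

0.282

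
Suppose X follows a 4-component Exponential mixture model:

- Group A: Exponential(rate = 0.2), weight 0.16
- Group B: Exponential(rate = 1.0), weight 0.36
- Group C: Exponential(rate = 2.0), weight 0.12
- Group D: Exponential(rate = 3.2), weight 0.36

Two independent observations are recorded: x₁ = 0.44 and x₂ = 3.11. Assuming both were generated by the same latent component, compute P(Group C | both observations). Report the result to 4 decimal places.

0.0284

Apply Bayes' rule: the posterior for each component is proportional to its prior times its likelihood at x.
Since both observations come from the same component, the likelihood for component k is f_k(x₁)·f_k(x₂).
  L_A = [0.2·e^(−0.2·0.44) = 0.2·e^(−0.0880) = 0.183152] × [0.107374] = 0.0196658
  L_B = [1.0·e^(−1.0·0.44) = 1.0·e^(−0.4400) = 0.644036] × [0.044601] = 0.0287246
  L_C = [2.0·e^(−2.0·0.44) = 2.0·e^(−0.8800) = 0.829566] × [0.00397849] = 0.00330042
  L_D = [3.2·e^(−3.2·0.44) = 3.2·e^(−1.4080) = 0.782823] × [0.000152423] = 0.00011932
Prior × likelihood for each component:
  π_A·L_A = 0.16 × 0.0196658 = 0.00314652
  π_B·L_B = 0.36 × 0.0287246 = 0.0103409
  π_C·L_C = 0.12 × 0.00330042 = 0.00039605
  π_D·L_D = 0.36 × 0.00011932 = 4.29553e-05
Sum: 0.00314652 + 0.0103409 + 0.00039605 + 4.29553e-05 = 0.0139264
So the posterior for Group C is 0.00039605 / 0.0139264 ≈ 0.0284.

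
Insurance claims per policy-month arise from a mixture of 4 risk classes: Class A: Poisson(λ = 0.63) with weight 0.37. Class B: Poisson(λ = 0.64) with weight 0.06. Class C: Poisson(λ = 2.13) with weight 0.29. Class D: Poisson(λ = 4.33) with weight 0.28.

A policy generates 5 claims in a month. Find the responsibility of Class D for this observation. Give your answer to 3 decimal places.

0.785

P(component k | x) = π_k·f_k(x) / marginal(x), where marginal(x) = Σ_j π_j·f_j(x).
Evaluate each component's likelihood at the observed value:
  f_A = e^(−0.63)·0.63^5/5! = 0.00044047
  f_B = e^(−0.64)·0.64^5/5! = 0.000471813
  f_C = e^(−2.13)·2.13^5/5! = 0.043418
  f_D = e^(−4.33)·4.33^5/5! = 0.167018
Weight by the priors:
  π_A·f_A = 0.37 × 0.00044047 = 0.000162974
  π_B·f_B = 0.06 × 0.000471813 = 2.83088e-05
  π_C·f_C = 0.29 × 0.043418 = 0.0125912
  π_D·f_D = 0.28 × 0.167018 = 0.046765
Evidence: 0.000162974 + 2.83088e-05 + 0.0125912 + 0.046765 = 0.0595475
P(Class D | x) = 0.046765 / 0.0595475 ≈ 0.785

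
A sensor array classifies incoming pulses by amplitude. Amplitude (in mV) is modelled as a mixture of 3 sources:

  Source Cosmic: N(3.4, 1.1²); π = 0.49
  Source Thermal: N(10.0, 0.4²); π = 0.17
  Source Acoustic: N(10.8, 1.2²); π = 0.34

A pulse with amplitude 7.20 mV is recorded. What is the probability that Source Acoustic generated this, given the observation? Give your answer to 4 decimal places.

0.7339

Posterior ∝ prior × likelihood, so P(k | x) ∝ w_k f_k(x); normalise over all components.
Evaluate each component's likelihood at the observed value:
  f_Cosmic = 0.000929196
  f_Thermal = 2.28368e-11
  f_Acoustic = 0.00369321
Multiply by the mixture weights:
  w_Cosmic·f_Cosmic = 0.49 × 0.000929196 = 0.000455306
  w_Thermal·f_Thermal = 0.17 × 2.28368e-11 = 3.88226e-12
  w_Acoustic·f_Acoustic = 0.34 × 0.00369321 = 0.00125569
Evidence: 0.000455306 + 3.88226e-12 + 0.00125569 = 0.001711
Responsibility of Source Acoustic: 0.00125569 / 0.001711 ≈ 0.7339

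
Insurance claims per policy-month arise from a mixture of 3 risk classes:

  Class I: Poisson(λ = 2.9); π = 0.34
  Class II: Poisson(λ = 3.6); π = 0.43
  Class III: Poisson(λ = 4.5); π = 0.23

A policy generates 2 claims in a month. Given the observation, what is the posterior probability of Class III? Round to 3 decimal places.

Posterior ∝ prior × likelihood, so P(k | x) ∝ π_k f_k(x); normalise over all components.
Component likelihoods at x = 2 claims:
  p_I = 0.231373
  p_II = 0.177058
  p_III = 0.112479
Unnormalised posteriors:
  π_I·p_I = 0.34 × 0.231373 = 0.0786667
  π_II·p_II = 0.43 × 0.177058 = 0.0761348
  π_III·p_III = 0.23 × 0.112479 = 0.0258701
Marginal: 0.0786667 + 0.0761348 + 0.0258701 = 0.180672
P(Class III | data) ≈ 0.143

0.143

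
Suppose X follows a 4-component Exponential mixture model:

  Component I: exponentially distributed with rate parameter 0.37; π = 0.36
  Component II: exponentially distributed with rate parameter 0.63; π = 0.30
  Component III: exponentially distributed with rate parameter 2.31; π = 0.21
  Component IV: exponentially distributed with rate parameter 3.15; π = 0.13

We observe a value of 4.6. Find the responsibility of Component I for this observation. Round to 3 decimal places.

0.700

P(component k | x) = π_k·f_k(x) / marginal(x), where marginal(x) = Σ_j π_j·f_j(x).
Component likelihoods at x = 4.6:
  L_I = 0.0674579
  L_II = 0.034734
  L_III = 5.60788e-05
  L_IV = 1.60466e-06
Unnormalised posteriors:
  π_I·L_I = 0.36 × 0.0674579 = 0.0242848
  π_II·L_II = 0.30 × 0.034734 = 0.0104202
  π_III·L_III = 0.21 × 5.60788e-05 = 1.17766e-05
  π_IV·L_IV = 0.13 × 1.60466e-06 = 2.08606e-07
Evidence: 0.0242848 + 0.0104202 + 1.17766e-05 + 2.08606e-07 = 0.034717
Responsibility of Component I: 0.0242848 / 0.034717 ≈ 0.700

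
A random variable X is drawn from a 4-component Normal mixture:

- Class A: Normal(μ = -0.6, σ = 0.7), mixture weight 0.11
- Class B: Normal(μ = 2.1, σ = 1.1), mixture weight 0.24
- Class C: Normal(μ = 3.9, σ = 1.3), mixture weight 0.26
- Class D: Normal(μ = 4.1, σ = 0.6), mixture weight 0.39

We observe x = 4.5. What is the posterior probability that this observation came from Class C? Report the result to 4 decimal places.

0.2496

Apply Bayes' rule: the posterior for each component is proportional to its prior times its likelihood at x.
Component likelihoods at x = 4.5:
  f_A = (1/(0.7·√(2π)))·exp(−(4.5−-0.6)²/(2·0.7²)) = 0.569918·exp(-26.54082) = 1.69544e-12
  f_B = (1/(1.1·√(2π)))·exp(−(4.5−2.1)²/(2·1.1²)) = 0.362675·exp(-2.38017) = 0.0335602
  f_C = (1/(1.3·√(2π)))·exp(−(4.5−3.9)²/(2·1.3²)) = 0.306879·exp(-0.10651) = 0.275874
  f_D = (1/(0.6·√(2π)))·exp(−(4.5−4.1)²/(2·0.6²)) = 0.664904·exp(-0.22222) = 0.532413
Prior × likelihood for each component:
  w_A·f_A = 0.11 × 1.69544e-12 = 1.86498e-13
  w_B·f_B = 0.24 × 0.0335602 = 0.00805445
  w_C·f_C = 0.26 × 0.275874 = 0.0717272
  w_D·f_D = 0.39 × 0.532413 = 0.207641
Normaliser: 1.86498e-13 + 0.00805445 + 0.0717272 + 0.207641 = 0.287423
P(Class C | 4.5) ≈ 0.2496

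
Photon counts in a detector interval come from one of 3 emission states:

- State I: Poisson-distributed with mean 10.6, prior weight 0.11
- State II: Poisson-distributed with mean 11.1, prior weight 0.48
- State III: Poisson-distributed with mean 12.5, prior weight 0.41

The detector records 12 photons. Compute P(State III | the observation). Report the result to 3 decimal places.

0.419

Posterior ∝ prior × likelihood, so P(k | x) ∝ π_k f_k(x); normalise over all components.
Poisson probabilities:
  f_I = e^(−10.6)·10.6^12/12! = 0.104668
  f_II = e^(−11.1)·11.1^12/12! = 0.110375
  f_III = e^(−12.5)·12.5^12/12! = 0.113215
Unnormalised posteriors:
  π_I·f_I = 0.11 × 0.104668 = 0.0115134
  π_II·f_II = 0.48 × 0.110375 = 0.0529799
  π_III·f_III = 0.41 × 0.113215 = 0.046418
Evidence: 0.0115134 + 0.0529799 + 0.046418 = 0.110911
So the posterior for State III is 0.046418 / 0.110911 ≈ 0.419.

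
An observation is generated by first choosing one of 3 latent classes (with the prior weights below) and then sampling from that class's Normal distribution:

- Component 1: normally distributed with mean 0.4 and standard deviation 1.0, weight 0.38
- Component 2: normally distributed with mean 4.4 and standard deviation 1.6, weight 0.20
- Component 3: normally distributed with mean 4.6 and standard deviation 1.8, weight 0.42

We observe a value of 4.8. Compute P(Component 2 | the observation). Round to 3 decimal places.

P(component k | x) = P(Z=k)·f_k(x) / marginal(x), where marginal(x) = Σ_j P(Z=j)·f_j(x).
Evaluate each component's likelihood at the observed value:
  L_1 = 2.49425e-05
  L_2 = 0.241668
  L_3 = 0.220271
Unnormalised posteriors:
  P(Z=1)·L_1 = 0.38 × 2.49425e-05 = 9.47814e-06
  P(Z=2)·L_2 = 0.20 × 0.241668 = 0.0483335
  P(Z=3)·L_3 = 0.42 × 0.220271 = 0.0925137
Marginal: 9.47814e-06 + 0.0483335 + 0.0925137 = 0.140857
So the posterior for Component 2 is 0.0483335 / 0.140857 ≈ 0.343.

0.343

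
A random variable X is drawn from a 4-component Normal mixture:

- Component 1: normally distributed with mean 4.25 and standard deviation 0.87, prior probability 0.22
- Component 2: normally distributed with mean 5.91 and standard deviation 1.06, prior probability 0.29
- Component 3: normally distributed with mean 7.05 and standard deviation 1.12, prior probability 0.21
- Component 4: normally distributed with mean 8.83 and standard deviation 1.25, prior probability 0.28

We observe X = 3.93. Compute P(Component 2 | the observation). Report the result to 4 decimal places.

P(component k | x) = P(Z=k)·f_k(x) / marginal(x), where marginal(x) = Σ_j P(Z=j)·f_j(x).
Evaluate each component's likelihood at the observed value:
  p_1 = 0.428562
  p_2 = 0.0657577
  p_3 = 0.00735504
  p_4 = 0.00014697
Multiply by the mixture weights:
  P(Z=1)·p_1 = 0.22 × 0.428562 = 0.0942836
  P(Z=2)·p_2 = 0.29 × 0.0657577 = 0.0190697
  P(Z=3)·p_3 = 0.21 × 0.00735504 = 0.00154456
  P(Z=4)·p_4 = 0.28 × 0.00014697 = 4.11516e-05
Evidence: 0.0942836 + 0.0190697 + 0.00154456 + 4.11516e-05 = 0.114939
P(Component 2 | x) = 0.0190697 / 0.114939 ≈ 0.1659

0.1659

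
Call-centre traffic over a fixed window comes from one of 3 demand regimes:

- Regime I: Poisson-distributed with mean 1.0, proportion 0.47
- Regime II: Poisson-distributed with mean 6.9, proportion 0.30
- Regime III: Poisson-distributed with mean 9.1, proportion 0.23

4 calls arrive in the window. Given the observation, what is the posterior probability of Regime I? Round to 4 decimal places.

P(component k | x) = P(Z=k)·f_k(x) / marginal(x), where marginal(x) = Σ_j P(Z=j)·f_j(x).
Component likelihoods at x = 4 calls:
  p_I = 0.0153283
  p_II = 0.0951816
  p_III = 0.0319062
Unnormalised posteriors:
  P(Z=I)·p_I = 0.47 × 0.0153283 = 0.00720431
  P(Z=II)·p_II = 0.30 × 0.0951816 = 0.0285545
  P(Z=III)·p_III = 0.23 × 0.0319062 = 0.00733842
Sum: 0.00720431 + 0.0285545 + 0.00733842 = 0.0430972
P(Regime I | x) ≈ 0.1672

0.1672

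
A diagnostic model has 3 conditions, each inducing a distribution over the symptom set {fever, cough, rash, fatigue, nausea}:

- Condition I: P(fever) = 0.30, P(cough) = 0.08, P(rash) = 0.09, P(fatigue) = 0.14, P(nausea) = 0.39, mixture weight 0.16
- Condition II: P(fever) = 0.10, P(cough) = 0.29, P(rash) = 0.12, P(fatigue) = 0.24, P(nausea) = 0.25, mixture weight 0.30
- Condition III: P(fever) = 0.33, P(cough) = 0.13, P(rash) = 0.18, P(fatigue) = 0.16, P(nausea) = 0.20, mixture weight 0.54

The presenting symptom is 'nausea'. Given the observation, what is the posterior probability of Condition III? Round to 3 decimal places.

Apply Bayes' rule: the posterior for each component is proportional to its prior times its likelihood at x.
Categorical probabilities:
  p_I = P(nausea | comp) = 0.39
  p_II = P(nausea | comp) = 0.25
  p_III = P(nausea | comp) = 0.20
Weight by the priors:
  π_I·p_I = 0.16 × 0.39 = 0.0624
  π_II·p_II = 0.30 × 0.25 = 0.075
  π_III·p_III = 0.54 × 0.2 = 0.108
Denominator: 0.0624 + 0.075 + 0.108 = 0.2454
So the posterior for Condition III is 0.108 / 0.2454 ≈ 0.440.

0.440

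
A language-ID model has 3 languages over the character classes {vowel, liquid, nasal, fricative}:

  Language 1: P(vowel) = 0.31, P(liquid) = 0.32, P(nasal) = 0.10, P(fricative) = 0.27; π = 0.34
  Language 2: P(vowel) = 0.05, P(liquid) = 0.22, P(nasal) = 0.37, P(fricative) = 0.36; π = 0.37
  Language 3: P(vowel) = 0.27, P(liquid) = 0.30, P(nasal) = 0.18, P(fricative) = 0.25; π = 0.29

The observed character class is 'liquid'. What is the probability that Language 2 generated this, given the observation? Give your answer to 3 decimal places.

0.294

Apply Bayes' rule: the posterior for each component is proportional to its prior times its likelihood at x.
Component likelihoods at x = 'liquid':
  f_1 = P(liquid | comp) = 0.32
  f_2 = P(liquid | comp) = 0.22
  f_3 = P(liquid | comp) = 0.30
Prior × likelihood for each component:
  π_1·f_1 = 0.34 × 0.32 = 0.1088
  π_2·f_2 = 0.37 × 0.22 = 0.0814
  π_3·f_3 = 0.29 × 0.3 = 0.087
Denominator: 0.1088 + 0.0814 + 0.087 = 0.2772
Responsibility of Language 2: 0.0814 / 0.2772 ≈ 0.294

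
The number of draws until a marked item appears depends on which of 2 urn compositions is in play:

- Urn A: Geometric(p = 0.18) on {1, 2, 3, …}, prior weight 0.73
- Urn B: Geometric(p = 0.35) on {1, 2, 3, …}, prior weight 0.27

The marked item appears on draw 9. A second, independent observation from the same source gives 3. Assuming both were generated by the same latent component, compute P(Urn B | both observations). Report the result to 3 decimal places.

0.120

Posterior ∝ prior × likelihood, so P(k | x) ∝ π_k f_k(x); normalise over all components.
Since both observations come from the same component, the likelihood for component k is f_k(x₁)·f_k(x₂).
  p_A = [0.18·(1−0.18)^8 = 0.18·0.204414 = 0.0367945] × [0.121032] = 0.00445332
  p_B = [0.35·(1−0.35)^8 = 0.35·0.0318645 = 0.0111526] × [0.147875] = 0.00164919
Unnormalised posteriors:
  π_A·p_A = 0.73 × 0.00445332 = 0.00325092
  π_B·p_B = 0.27 × 0.00164919 = 0.00044528
Sum: 0.00325092 + 0.00044528 = 0.0036962
P(Urn B | x₁, x₂) ≈ 0.120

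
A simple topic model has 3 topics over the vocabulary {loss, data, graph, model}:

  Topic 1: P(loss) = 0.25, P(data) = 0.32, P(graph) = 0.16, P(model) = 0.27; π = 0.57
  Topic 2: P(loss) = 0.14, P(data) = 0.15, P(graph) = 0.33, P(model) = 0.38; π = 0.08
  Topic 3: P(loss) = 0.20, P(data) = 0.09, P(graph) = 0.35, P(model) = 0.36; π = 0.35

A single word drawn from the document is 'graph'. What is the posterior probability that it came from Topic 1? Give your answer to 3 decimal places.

0.380

Apply Bayes' rule: the posterior for each component is proportional to its prior times its likelihood at x.
Categorical probabilities:
  f_1 = 0.16
  f_2 = 0.33
  f_3 = 0.35
Multiply by the mixture weights:
  w_1·f_1 = 0.57 × 0.16 = 0.0912
  w_2·f_2 = 0.08 × 0.33 = 0.0264
  w_3·f_3 = 0.35 × 0.35 = 0.1225
Sum: 0.0912 + 0.0264 + 0.1225 = 0.2401
So the posterior for Topic 1 is 0.0912 / 0.2401 ≈ 0.380.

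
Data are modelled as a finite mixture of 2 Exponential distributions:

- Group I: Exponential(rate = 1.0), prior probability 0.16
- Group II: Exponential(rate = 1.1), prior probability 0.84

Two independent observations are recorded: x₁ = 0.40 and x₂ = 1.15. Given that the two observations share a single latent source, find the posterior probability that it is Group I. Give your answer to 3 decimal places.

The responsibility of component k is w_k f_k(x) divided by Σ_j w_j f_j(x).
Since both observations come from the same component, the likelihood for component k is f_k(x₁)·f_k(x₂).
  p_I = [0.67032] × [0.316637] = 0.212248
  p_II = [0.70844] × [0.310463] = 0.219945
Unnormalised posteriors:
  w_I·p_I = 0.16 × 0.212248 = 0.0339597
  w_II·p_II = 0.84 × 0.219945 = 0.184753
Sum: 0.0339597 + 0.184753 = 0.218713
So the posterior for Group I is 0.0339597 / 0.218713 ≈ 0.155.

0.155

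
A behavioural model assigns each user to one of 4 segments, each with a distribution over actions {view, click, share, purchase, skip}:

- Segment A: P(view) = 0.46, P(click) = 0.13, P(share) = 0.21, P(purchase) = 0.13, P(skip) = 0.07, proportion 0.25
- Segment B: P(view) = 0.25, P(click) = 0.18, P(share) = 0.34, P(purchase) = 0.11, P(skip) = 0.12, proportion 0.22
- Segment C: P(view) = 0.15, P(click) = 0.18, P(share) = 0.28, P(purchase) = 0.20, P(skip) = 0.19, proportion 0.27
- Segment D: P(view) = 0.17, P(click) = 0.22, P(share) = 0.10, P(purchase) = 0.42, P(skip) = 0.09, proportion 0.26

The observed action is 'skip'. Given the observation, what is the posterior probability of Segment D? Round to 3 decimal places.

0.197

By Bayes' theorem, P(k | x) = w_k f_k(x) / Σ_j w_j f_j(x).
Component likelihoods at x = 'skip':
  p_A = 0.07
  p_B = 0.12
  p_C = 0.19
  p_D = 0.09
Prior × likelihood for each component:
  w_A·p_A = 0.25 × 0.07 = 0.0175
  w_B·p_B = 0.22 × 0.12 = 0.0264
  w_C·p_C = 0.27 × 0.19 = 0.0513
  w_D·p_D = 0.26 × 0.09 = 0.0234
Normaliser: 0.0175 + 0.0264 + 0.0513 + 0.0234 = 0.1186
P(Segment D | data) ≈ 0.197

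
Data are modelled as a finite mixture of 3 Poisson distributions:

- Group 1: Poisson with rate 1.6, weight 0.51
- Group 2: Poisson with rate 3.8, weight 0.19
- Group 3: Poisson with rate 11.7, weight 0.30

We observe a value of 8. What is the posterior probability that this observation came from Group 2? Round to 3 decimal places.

0.174

By Bayes' theorem, P(k | x) = w_k f_k(x) / Σ_j w_j f_j(x).
Poisson probabilities:
  p_1 = e^(−1.6)·1.6^8/8! = 0.000215064
  p_2 = e^(−3.8)·3.8^8/8! = 0.0241229
  p_3 = e^(−11.7)·11.7^8/8! = 0.0722306
Weight by the priors:
  w_1·p_1 = 0.51 × 0.000215064 = 0.000109683
  w_2·p_2 = 0.19 × 0.0241229 = 0.00458335
  w_3·p_3 = 0.30 × 0.0722306 = 0.0216692
Evidence: 0.000109683 + 0.00458335 + 0.0216692 = 0.0263622
Responsibility of Group 2: 0.00458335 / 0.0263622 ≈ 0.174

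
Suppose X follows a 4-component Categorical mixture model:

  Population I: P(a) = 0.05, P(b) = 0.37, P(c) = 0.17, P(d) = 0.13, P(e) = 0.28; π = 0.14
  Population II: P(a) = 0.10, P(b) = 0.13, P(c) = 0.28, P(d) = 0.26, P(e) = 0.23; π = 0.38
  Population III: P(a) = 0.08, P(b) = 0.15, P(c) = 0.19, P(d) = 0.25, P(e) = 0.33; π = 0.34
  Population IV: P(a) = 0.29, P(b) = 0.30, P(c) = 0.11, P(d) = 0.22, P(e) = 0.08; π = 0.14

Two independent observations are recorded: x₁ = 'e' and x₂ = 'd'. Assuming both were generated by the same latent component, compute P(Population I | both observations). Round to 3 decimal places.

By Bayes' theorem, P(k | x) = π_k f_k(x) / Σ_j π_j f_j(x).
Since both observations come from the same component, the likelihood for component k is f_k(x₁)·f_k(x₂).
  f_I = [0.28] × [0.13] = 0.0364
  f_II = [0.23] × [0.26] = 0.0598
  f_III = [0.33] × [0.25] = 0.0825
  f_IV = [0.08] × [0.22] = 0.0176
Weight by the priors:
  π_I·f_I = 0.14 × 0.0364 = 0.005096
  π_II·f_II = 0.38 × 0.0598 = 0.022724
  π_III·f_III = 0.34 × 0.0825 = 0.02805
  π_IV·f_IV = 0.14 × 0.0176 = 0.002464
Sum: 0.005096 + 0.022724 + 0.02805 + 0.002464 = 0.058334
P(Population I | x₁,x₂) ≈ 0.087

0.087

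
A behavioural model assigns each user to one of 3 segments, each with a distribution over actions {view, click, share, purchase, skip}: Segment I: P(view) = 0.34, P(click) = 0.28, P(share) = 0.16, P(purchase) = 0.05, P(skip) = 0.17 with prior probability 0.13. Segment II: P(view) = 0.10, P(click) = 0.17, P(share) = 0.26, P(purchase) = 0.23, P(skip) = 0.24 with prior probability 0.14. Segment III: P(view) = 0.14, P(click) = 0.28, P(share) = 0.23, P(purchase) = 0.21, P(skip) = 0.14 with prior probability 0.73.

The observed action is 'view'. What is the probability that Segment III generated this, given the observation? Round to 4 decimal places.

By Bayes' theorem, P(k | x) = π_k f_k(x) / Σ_j π_j f_j(x).
Component likelihoods at x = 'view':
  L_I = 0.34
  L_II = 0.1
  L_III = 0.14
Unnormalised posteriors:
  π_I·L_I = 0.13 × 0.34 = 0.0442
  π_II·L_II = 0.14 × 0.1 = 0.014
  π_III·L_III = 0.73 × 0.14 = 0.1022
Sum: 0.0442 + 0.014 + 0.1022 = 0.1604
P(Segment III | the observation) = 0.1022 / 0.1604 ≈ 0.6372

0.6372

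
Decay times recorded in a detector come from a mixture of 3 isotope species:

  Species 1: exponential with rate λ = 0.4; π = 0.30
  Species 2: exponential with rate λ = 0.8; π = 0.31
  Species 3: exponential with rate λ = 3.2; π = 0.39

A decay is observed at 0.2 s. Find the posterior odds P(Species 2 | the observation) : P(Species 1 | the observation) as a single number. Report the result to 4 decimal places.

The posterior odds equal the prior odds times the likelihood ratio: (w_i/w_j)·(f_i(x)/f_j(x)).
Exponential densities:
  L_1 = 0.369247
  L_2 = 0.681715
  L_3 = 1.68734
0.211332 / 0.110774 ≈ 1.9078

1.9078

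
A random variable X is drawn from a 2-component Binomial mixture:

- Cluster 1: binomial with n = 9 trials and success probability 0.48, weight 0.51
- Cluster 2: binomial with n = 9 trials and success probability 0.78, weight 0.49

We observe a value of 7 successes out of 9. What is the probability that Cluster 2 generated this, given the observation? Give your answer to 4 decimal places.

0.8373

By Bayes' theorem, P(k | x) = π_k f_k(x) / Σ_j π_j f_j(x).
Evaluate each component's likelihood at the observed value:
  p_1 = 0.0571476
  p_2 = 0.306062
Unnormalised posteriors:
  π_1·p_1 = 0.51 × 0.0571476 = 0.0291453
  π_2·p_2 = 0.49 × 0.306062 = 0.149971
Marginal: 0.0291453 + 0.149971 = 0.179116
Responsibility of Cluster 2: 0.149971 / 0.179116 ≈ 0.8373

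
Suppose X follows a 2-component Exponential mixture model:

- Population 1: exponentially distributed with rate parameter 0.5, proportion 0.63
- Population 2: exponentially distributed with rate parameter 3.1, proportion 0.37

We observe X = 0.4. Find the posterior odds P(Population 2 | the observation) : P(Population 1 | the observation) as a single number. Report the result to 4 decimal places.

Only the two components matter; the odds are (π_i f_i(x)) / (π_j f_j(x)).
Exponential densities:
  f_1 = 0.5·e^(−0.5·0.4) = 0.5·e^(−0.2000) = 0.409365
  f_2 = 3.1·e^(−3.1·0.4) = 3.1·e^(−1.2400) = 0.897091
0.331924 / 0.2579 ≈ 1.2870

1.2870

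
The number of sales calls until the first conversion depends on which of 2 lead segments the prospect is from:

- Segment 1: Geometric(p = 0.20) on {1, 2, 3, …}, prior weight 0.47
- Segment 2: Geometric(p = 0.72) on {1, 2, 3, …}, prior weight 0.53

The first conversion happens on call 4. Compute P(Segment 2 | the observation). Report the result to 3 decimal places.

0.148

By Bayes' theorem, P(k | x) = π_k f_k(x) / Σ_j π_j f_j(x).
Geometric probabilities:
  f_1 = 0.20·(1−0.20)^3 = 0.20·0.512 = 0.1024
  f_2 = 0.72·(1−0.72)^3 = 0.72·0.021952 = 0.0158054
Multiply by the mixture weights:
  π_1·f_1 = 0.47 × 0.1024 = 0.048128
  π_2·f_2 = 0.53 × 0.0158054 = 0.00837688
Normaliser: 0.048128 + 0.00837688 = 0.0565049
So the posterior for Segment 2 is 0.00837688 / 0.0565049 ≈ 0.148.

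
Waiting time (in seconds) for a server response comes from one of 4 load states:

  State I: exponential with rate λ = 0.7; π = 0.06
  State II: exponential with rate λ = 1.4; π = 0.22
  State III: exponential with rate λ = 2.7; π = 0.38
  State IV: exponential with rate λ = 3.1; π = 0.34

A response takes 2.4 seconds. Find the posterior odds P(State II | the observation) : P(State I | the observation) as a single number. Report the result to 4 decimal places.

Only the two components matter; the odds are (P(Z=i) f_i(x)) / (P(Z=j) f_j(x)).
Component likelihoods at x = 2.4 seconds:
  f_I = 0.130462
  f_II = 0.0486294
  f_III = 0.00414129
  f_IV = 0.00182058
0.0106985 / 0.00782771 ≈ 1.3667

1.3667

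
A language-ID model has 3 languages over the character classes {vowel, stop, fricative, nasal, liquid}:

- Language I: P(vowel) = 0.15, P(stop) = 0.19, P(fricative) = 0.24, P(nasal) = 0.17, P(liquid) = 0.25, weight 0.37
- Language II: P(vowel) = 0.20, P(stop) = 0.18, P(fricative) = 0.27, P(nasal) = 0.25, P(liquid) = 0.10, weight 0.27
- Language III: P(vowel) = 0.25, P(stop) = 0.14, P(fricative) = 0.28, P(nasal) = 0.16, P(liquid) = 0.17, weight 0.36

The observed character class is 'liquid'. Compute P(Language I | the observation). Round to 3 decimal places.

P(component k | x) = w_k·f_k(x) / marginal(x), where marginal(x) = Σ_j w_j·f_j(x).
Categorical probabilities:
  f_I = P(liquid | comp) = 0.25
  f_II = P(liquid | comp) = 0.10
  f_III = P(liquid | comp) = 0.17
Weight by the priors:
  w_I·f_I = 0.37 × 0.25 = 0.0925
  w_II·f_II = 0.27 × 0.1 = 0.027
  w_III·f_III = 0.36 × 0.17 = 0.0612
Normaliser: 0.0925 + 0.027 + 0.0612 = 0.1807
P(Language I | data) ≈ 0.512

0.512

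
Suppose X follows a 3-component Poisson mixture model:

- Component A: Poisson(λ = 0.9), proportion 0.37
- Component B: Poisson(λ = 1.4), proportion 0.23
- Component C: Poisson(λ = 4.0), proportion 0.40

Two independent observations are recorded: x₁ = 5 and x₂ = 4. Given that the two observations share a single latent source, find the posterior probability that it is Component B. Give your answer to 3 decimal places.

By Bayes' theorem, P(k | x) = P(Z=k) f_k(x) / Σ_j P(Z=j) f_j(x).
Since both observations come from the same component, the likelihood for component k is f_k(x₁)·f_k(x₂).
  f_A = [e^(−0.9)·0.9^5/5! = 0.00200063] × [0.0111146] = 2.22362e-05
  f_B = [e^(−1.4)·1.4^5/5! = 0.0110521] × [0.039472] = 0.00043625
  f_C = [e^(−4.0)·4.0^5/5! = 0.156293] × [0.195367] = 0.0305346
Unnormalised posteriors:
  P(Z=A)·f_A = 0.37 × 2.22362e-05 = 8.22738e-06
  P(Z=B)·f_B = 0.23 × 0.00043625 = 0.000100337
  P(Z=C)·f_C = 0.40 × 0.0305346 = 0.0122138
Normaliser: 8.22738e-06 + 0.000100337 + 0.0122138 = 0.0123224
So the posterior for Component B is 0.000100337 / 0.0123224 ≈ 0.008.

0.008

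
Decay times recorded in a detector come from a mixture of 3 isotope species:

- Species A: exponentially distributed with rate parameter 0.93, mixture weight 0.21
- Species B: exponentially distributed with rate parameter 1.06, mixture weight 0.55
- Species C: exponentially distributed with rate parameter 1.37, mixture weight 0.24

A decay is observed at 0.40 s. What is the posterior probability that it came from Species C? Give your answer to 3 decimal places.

By Bayes' theorem, P(k | x) = w_k f_k(x) / Σ_j w_j f_j(x).
Evaluate each component's likelihood at the observed value:
  f_A = 0.641099
  f_B = 0.693689
  f_C = 0.792004
Weight by the priors:
  w_A·f_A = 0.21 × 0.641099 = 0.134631
  w_B·f_B = 0.55 × 0.693689 = 0.381529
  w_C·f_C = 0.24 × 0.792004 = 0.190081
Evidence: 0.134631 + 0.381529 + 0.190081 = 0.706241
Responsibility of Species C: 0.190081 / 0.706241 ≈ 0.269

0.269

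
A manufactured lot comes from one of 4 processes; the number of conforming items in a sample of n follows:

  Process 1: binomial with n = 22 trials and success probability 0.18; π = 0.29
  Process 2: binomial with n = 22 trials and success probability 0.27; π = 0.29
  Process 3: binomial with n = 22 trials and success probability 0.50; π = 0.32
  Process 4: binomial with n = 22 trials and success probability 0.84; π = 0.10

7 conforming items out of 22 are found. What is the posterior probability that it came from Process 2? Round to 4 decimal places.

Posterior ∝ prior × likelihood, so P(k | x) ∝ P(Z=k) f_k(x); normalise over all components.
Binomial probabilities:
  p_1 = 0.0532049
  p_2 = 0.158937
  p_3 = 0.0406609
  p_4 = 5.80218e-08
Multiply by the mixture weights:
  P(Z=1)·p_1 = 0.29 × 0.0532049 = 0.0154294
  P(Z=2)·p_2 = 0.29 × 0.158937 = 0.0460918
  P(Z=3)·p_3 = 0.32 × 0.0406609 = 0.0130115
  P(Z=4)·p_4 = 0.10 × 5.80218e-08 = 5.80218e-09
Normaliser: 0.0154294 + 0.0460918 + 0.0130115 + 5.80218e-09 = 0.0745327
Responsibility of Process 2: 0.0460918 / 0.0745327 ≈ 0.6184

0.6184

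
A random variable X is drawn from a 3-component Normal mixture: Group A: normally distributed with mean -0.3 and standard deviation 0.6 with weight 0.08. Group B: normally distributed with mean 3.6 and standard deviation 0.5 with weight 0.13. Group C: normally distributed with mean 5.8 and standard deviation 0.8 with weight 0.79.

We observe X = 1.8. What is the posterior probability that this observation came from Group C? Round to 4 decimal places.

Apply Bayes' rule: the posterior for each component is proportional to its prior times its likelihood at x.
Normal densities:
  p_A = 0.00145447
  p_B = 0.0012238
  p_C = 1.8584e-06
Unnormalised posteriors:
  π_A·p_A = 0.08 × 0.00145447 = 0.000116358
  π_B·p_B = 0.13 × 0.0012238 = 0.000159095
  π_C·p_C = 0.79 × 1.8584e-06 = 1.46814e-06
Marginal: 0.000116358 + 0.000159095 + 1.46814e-06 = 0.00027692
P(Group C | the observation) ≈ 0.0053

0.0053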